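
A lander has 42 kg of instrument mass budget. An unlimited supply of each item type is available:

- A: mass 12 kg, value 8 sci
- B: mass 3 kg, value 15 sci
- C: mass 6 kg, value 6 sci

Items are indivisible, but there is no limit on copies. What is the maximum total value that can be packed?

Best value-per-unit is B at 15/3, and filling with it alone uses mass 14×3=42. No mix of the others beats 14×15 = 210.

210 sci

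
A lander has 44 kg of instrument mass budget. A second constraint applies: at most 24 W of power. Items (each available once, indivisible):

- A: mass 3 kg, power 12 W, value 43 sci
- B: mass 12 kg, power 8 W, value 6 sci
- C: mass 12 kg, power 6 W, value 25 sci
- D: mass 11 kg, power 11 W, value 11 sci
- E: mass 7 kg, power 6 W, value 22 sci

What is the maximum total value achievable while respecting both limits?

Feasible sets respecting both limits:
- A+C+E: mass 22, power 24, value 90
- A+C: mass 15, power 18, value 68
- A+E: mass 10, power 18, value 65
- C+D+E: mass 30, power 23, value 58
Best: 90 sci.

90 sci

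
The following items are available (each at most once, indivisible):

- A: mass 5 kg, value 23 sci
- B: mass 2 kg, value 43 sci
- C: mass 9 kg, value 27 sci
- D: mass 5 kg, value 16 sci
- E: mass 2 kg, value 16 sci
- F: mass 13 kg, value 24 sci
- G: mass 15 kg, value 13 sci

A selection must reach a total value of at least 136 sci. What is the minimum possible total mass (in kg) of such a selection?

Subsets with value ≥ 136, sorted by total mass:
- A+B+C+D+E+F: mass 36, value 149
- A+B+C+D+E+G: mass 38, value 138
- A+B+C+E+F+G: mass 46, value 146
- B+C+D+E+F+G: mass 46, value 139
Minimum mass: 36 kg.

36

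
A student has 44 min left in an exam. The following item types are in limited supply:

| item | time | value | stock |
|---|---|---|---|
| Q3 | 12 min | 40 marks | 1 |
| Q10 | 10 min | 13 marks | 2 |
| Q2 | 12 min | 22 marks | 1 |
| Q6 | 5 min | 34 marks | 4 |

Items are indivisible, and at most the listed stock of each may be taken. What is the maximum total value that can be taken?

198 marks

Top feasible selections:
- 1×Q3 + 1×Q2 + 4×Q6: time 44, value 198
- 1×Q3 + 1×Q10 + 4×Q6: time 42, value 189
Best: 198 marks.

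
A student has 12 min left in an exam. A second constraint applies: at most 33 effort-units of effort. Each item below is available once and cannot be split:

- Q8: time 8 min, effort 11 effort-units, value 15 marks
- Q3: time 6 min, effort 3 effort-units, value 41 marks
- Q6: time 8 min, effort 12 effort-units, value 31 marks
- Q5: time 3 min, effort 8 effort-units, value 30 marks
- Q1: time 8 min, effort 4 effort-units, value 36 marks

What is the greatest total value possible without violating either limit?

Feasible sets respecting both limits:
- Q3+Q5: time 9, effort 11, value 71
- Q5+Q1: time 11, effort 12, value 66
- Q6+Q5: time 11, effort 20, value 61
Best: 71 marks.

71 marks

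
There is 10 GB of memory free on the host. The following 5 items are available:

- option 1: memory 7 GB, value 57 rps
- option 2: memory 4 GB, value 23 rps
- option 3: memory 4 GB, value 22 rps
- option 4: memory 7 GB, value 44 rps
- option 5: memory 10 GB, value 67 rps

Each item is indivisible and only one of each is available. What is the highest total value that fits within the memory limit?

67 rps

Check high-value combinations within 10 GB:
- option 5: memory 10, value 67
- option 1: memory 7, value 57
- option 2+option 3: memory 4+4=8, value 23+22=45
Best: 67 rps.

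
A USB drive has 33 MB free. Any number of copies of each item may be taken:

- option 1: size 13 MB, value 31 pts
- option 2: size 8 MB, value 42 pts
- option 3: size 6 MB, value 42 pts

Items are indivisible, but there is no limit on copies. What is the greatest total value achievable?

Best value-per-unit is option 3 at 42/6; filling with it alone gives 5×42 = 210.
Optimal mix: 1×option 2 + 4×option 3 → size 32, value 210.

210 pts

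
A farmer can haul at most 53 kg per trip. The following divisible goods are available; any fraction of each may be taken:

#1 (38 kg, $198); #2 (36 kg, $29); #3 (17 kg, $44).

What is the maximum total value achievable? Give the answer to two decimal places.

236.82

Take in order of value per unit:
- #1 (198/38 per unit): all 38 → value 198, running total 198.00
- #3 (44/17 per unit): 15 of 17 → value 15×44/17 = 38.8235, running total 236.82
Total 236.82.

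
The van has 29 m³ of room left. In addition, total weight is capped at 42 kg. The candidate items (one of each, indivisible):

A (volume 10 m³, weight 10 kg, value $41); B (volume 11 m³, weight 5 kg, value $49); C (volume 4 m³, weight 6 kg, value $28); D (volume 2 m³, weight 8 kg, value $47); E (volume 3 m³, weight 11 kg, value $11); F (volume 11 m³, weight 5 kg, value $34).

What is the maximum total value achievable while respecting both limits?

$165

Feasible sets respecting both limits:
- A+B+C+D: volume 27, weight 29, value 165
- B+C+D+F: volume 28, weight 24, value 158
- A+C+D+F: volume 27, weight 29, value 150
Best: $165.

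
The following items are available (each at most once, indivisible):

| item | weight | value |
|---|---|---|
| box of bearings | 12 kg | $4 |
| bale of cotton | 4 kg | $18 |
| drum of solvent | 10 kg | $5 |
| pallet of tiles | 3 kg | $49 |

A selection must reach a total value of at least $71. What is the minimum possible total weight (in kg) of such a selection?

17

Subsets with value ≥ 71, sorted by total weight:
- bale of cotton+drum of solvent+pallet of tiles: weight 17, value 72
- box of bearings+bale of cotton+pallet of tiles: weight 19, value 71
Minimum weight: 17 kg.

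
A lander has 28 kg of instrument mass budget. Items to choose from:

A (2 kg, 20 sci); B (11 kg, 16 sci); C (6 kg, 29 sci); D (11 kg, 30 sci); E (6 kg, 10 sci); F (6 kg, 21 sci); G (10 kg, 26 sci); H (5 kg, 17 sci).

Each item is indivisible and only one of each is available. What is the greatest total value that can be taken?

100 sci

Check high-value combinations within 28 kg:
- A+C+D+F: mass 2+6+11+6=25, value 20+29+30+21=100
- A+C+E+F+H: mass 2+6+6+6+5=25, value 20+29+10+21+17=97
- C+D+F+H: mass 6+11+6+5=28, value 29+30+21+17=97
- A+C+F+G: mass 2+6+6+10=24, value 20+29+21+26=96
- A+C+D+H: mass 2+6+11+5=24, value 20+29+30+17=96
Best: 100 sci.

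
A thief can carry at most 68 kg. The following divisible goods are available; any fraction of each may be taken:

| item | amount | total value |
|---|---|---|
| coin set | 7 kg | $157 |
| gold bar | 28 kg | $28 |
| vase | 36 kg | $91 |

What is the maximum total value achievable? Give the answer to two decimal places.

273.00

Take in order of value per unit:
- coin set (157/7 per unit): all 7 → value 157, running total 157.00
- vase (91/36 per unit): all 36 → value 91, running total 248.00
- gold bar (28/28 per unit): 25 of 28 → value 25×28/28 = 25.0000, running total 273.00
Total 273.00.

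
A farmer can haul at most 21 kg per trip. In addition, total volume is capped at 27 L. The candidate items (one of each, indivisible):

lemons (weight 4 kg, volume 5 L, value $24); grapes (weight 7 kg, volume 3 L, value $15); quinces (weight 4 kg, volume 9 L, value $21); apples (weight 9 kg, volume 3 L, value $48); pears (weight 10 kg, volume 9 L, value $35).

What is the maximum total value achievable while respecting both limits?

$93

Feasible sets respecting both limits:
- lemons+quinces+apples: weight 17, volume 17, value 93
- lemons+grapes+apples: weight 20, volume 11, value 87
- grapes+quinces+apples: weight 20, volume 15, value 84
- apples+pears: weight 19, volume 12, value 83
Best: $93.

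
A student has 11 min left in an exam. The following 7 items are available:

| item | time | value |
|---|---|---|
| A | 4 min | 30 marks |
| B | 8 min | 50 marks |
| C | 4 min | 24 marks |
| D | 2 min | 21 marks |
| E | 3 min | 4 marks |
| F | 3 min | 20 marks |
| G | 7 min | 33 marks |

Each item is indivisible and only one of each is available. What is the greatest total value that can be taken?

75 marks

This is a 0/1 knapsack; check combinations near the capacity.
- A+C+D: time 4+4+2=10, value 30+24+21=75
- A+C+F: time 4+4+3=11, value 30+24+20=74
- A+D+F: time 4+2+3=9, value 30+21+20=71
Best: 75 marks.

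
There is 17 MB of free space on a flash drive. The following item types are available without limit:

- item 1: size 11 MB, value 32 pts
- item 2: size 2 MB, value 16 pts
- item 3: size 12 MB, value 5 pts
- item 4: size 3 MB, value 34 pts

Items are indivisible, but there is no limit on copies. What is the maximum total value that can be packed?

186 pts

Best value-per-unit is item 4 at 34/3; filling with it alone gives 5×34 = 170.
Optimal mix: 1×item 2 + 5×item 4 → size 17, value 186.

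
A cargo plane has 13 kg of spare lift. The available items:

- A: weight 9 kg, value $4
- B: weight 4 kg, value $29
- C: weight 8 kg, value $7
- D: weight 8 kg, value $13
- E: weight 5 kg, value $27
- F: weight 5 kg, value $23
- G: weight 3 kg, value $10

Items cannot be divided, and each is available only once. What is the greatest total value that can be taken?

$66

This is a 0/1 knapsack; check combinations near the capacity.
- B+E+G: weight 4+5+3=12, value 29+27+10=66
- B+F+G: weight 4+5+3=12, value 29+23+10=62
- E+F+G: weight 5+5+3=13, value 27+23+10=60
- B+E: weight 4+5=9, value 29+27=56
- B+F: weight 4+5=9, value 29+23=52
Best: $66.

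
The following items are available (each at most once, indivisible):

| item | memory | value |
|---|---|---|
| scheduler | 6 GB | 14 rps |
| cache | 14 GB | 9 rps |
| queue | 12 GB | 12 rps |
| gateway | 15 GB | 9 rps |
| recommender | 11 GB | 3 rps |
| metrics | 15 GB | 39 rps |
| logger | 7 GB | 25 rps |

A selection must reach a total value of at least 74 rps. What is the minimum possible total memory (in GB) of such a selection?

28

Subsets with value ≥ 74, sorted by total memory:
- scheduler+metrics+logger: memory 28, value 78
- queue+metrics+logger: memory 34, value 76
- scheduler+recommender+metrics+logger: memory 39, value 81
- scheduler+queue+metrics+logger: memory 40, value 90
Minimum memory: 28 GB.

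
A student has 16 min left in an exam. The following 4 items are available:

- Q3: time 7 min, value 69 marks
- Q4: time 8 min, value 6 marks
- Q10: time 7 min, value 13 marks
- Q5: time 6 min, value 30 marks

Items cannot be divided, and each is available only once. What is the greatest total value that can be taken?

Check high-value combinations within 16 min:
- Q3+Q5: time 7+6=13, value 69+30=99
- Q3+Q10: time 7+7=14, value 69+13=82
- Q3+Q4: time 7+8=15, value 69+6=75
- Q3: time 7, value 69
- Q10+Q5: time 7+6=13, value 13+30=43
Best: 99 marks.

99 marks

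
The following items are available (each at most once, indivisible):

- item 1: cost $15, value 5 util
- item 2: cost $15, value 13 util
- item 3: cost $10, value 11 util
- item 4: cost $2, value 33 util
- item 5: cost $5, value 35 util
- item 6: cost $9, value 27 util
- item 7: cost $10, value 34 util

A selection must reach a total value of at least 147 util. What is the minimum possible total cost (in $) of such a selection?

Subsets with value ≥ 147, sorted by total cost:
- item 2+item 3+item 4+item 5+item 6+item 7: cost 51, value 153
- item 1+item 2+item 4+item 5+item 6+item 7: cost 56, value 147
Minimum cost: 51 $.

51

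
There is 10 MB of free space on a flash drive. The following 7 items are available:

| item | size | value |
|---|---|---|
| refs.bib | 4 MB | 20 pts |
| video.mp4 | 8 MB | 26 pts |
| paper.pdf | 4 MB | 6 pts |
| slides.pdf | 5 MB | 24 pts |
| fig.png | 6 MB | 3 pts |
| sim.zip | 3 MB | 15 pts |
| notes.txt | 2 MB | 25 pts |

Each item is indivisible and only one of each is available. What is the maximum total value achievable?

64 pts

This is a 0/1 knapsack; check combinations near the capacity.
- slides.pdf+sim.zip+notes.txt: size 5+3+2=10, value 24+15+25=64
- refs.bib+sim.zip+notes.txt: size 4+3+2=9, value 20+15+25=60
- video.mp4+notes.txt: size 8+2=10, value 26+25=51
Best: 64 pts.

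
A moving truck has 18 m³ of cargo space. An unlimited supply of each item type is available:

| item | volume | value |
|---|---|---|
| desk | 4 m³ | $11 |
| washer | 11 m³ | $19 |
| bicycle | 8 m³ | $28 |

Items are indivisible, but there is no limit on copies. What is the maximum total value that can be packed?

Best value-per-unit is bicycle at 28/8, and filling with it alone uses volume 2×8=16. No mix of the others beats 2×28 = 56.

$56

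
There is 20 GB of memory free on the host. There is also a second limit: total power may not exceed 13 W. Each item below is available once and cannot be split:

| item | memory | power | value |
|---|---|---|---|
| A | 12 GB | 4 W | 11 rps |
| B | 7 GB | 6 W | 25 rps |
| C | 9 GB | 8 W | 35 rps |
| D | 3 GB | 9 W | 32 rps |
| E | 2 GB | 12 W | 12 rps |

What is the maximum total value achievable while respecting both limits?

Feasible sets respecting both limits:
- A+D: memory 15, power 13, value 43
- A+B: memory 19, power 10, value 36
- C: memory 9, power 8, value 35
Best: 43 rps.

43 rps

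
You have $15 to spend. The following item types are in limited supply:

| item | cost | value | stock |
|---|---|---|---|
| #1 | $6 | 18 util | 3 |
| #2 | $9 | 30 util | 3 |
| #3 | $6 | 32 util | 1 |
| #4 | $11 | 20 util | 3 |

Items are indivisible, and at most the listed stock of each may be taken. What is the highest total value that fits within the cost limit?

Best selections within cost 15 and stock limits:
- 1×#2 + 1×#3: cost 15, value 62
- 1×#1 + 1×#3: cost 12, value 50
Best: 62 util.

62 util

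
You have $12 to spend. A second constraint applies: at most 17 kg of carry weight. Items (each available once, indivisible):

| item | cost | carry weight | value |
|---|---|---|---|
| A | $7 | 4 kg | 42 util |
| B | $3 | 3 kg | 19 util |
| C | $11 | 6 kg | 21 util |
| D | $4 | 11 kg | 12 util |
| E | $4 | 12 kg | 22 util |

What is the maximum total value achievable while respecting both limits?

Feasible sets respecting both limits:
- A+E: cost 11, carry weight 16, value 64
- A+B: cost 10, carry weight 7, value 61
- A+D: cost 11, carry weight 15, value 54
- A: cost 7, carry weight 4, value 42
Best: 64 util.

64 util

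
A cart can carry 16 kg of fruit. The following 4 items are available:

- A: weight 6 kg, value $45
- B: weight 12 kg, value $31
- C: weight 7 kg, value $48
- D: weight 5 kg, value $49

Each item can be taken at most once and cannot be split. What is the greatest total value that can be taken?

Check high-value combinations within 16 kg:
- C+D: weight 7+5=12, value 48+49=97
- A+D: weight 6+5=11, value 45+49=94
- A+C: weight 6+7=13, value 45+48=93
- D: weight 5, value 49
- C: weight 7, value 48
Best: $97.

$97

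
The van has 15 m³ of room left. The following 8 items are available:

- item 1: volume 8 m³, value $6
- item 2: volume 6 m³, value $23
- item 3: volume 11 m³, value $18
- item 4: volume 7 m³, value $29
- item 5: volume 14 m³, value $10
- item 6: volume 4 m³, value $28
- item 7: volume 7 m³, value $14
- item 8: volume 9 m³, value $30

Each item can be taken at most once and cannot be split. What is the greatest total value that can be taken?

$58

Check high-value combinations within 15 m³:
- item 6+item 8: volume 4+9=13, value 28+30=58
- item 4+item 6: volume 7+4=11, value 29+28=57
- item 2+item 8: volume 6+9=15, value 23+30=53
Best: $58.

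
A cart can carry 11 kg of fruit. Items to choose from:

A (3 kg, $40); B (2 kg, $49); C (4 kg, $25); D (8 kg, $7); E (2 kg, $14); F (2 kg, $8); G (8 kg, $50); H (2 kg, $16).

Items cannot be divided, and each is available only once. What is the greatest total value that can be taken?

Check high-value combinations within 11 kg:
- A+B+C+H: weight 3+2+4+2=11, value 40+49+25+16=130
- A+B+C+E: weight 3+2+4+2=11, value 40+49+25+14=128
- A+B+E+F+H: weight 3+2+2+2+2=11, value 40+49+14+8+16=127
- A+B+C+F: weight 3+2+4+2=11, value 40+49+25+8=122
Best: $130.

$130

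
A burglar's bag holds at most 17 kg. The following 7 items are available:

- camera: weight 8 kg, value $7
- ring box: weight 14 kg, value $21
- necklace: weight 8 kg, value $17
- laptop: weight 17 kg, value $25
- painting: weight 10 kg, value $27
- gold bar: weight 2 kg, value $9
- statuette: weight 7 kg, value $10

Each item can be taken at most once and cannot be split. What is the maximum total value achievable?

This is a 0/1 knapsack; check combinations near the capacity.
- painting+statuette: weight 10+7=17, value 27+10=37
- painting+gold bar: weight 10+2=12, value 27+9=36
- necklace+gold bar+statuette: weight 8+2+7=17, value 17+9+10=36
Best: $37.

$37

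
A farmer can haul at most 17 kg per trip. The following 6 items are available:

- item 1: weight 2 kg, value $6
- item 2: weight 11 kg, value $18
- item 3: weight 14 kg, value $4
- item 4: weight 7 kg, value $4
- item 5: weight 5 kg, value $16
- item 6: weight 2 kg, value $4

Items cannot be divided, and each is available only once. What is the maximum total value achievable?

$34

This is a 0/1 knapsack; check combinations near the capacity.
- item 2+item 5: weight 11+5=16, value 18+16=34
- item 1+item 4+item 5+item 6: weight 2+7+5+2=16, value 6+4+16+4=30
- item 1+item 2+item 6: weight 2+11+2=15, value 6+18+4=28
- item 1+item 5+item 6: weight 2+5+2=9, value 6+16+4=26
- item 1+item 4+item 5: weight 2+7+5=14, value 6+4+16=26
Best: $34.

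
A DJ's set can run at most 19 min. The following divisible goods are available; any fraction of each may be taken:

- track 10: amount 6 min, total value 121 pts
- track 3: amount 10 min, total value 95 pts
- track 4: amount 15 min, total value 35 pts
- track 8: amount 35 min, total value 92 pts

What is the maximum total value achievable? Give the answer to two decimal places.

223.89

Take in order of value per unit:
- track 10 (121/6 per unit): all 6 → value 121, running total 121.00
- track 3 (95/10 per unit): all 10 → value 95, running total 216.00
- track 8 (92/35 per unit): 3 of 35 → value 3×92/35 = 7.8857, running total 223.89
Total 223.89.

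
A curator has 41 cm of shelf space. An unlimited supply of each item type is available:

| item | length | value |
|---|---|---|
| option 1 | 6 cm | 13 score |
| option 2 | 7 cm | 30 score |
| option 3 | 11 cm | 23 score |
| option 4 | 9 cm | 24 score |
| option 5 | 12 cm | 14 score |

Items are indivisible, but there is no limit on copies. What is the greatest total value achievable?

Best value-per-unit is option 2 at 30/7; filling with it alone gives 5×30 = 150.
Optimal mix: 1×option 1 + 5×option 2 → length 41, value 163.

163 score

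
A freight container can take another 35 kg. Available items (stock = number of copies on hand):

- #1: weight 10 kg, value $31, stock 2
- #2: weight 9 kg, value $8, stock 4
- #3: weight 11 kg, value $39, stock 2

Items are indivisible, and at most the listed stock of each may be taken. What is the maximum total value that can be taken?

$109

Top feasible selections:
- 1×#1 + 2×#3: weight 32, value 109
- 2×#1 + 1×#3: weight 31, value 101
- 1×#2 + 2×#3: weight 31, value 86
- 2×#3: weight 22, value 78
Best: $109.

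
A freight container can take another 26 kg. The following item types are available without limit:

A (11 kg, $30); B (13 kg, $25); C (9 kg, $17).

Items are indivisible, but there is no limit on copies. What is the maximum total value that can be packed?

$60

Best value-per-unit is A at 30/11, and filling with it alone uses weight 2×11=22. No mix of the others beats 2×30 = 60.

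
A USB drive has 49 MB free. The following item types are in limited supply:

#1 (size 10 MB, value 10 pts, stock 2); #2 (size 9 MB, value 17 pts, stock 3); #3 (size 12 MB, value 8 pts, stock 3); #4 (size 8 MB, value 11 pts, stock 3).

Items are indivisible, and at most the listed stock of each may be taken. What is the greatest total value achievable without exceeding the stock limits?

Best selections within size 49 and stock limits:
- 3×#2 + 2×#4: size 43, value 73
- 1×#1 + 3×#2 + 1×#4: size 45, value 72
- 2×#1 + 3×#2: size 47, value 71
- 3×#2 + 1×#3 + 1×#4: size 47, value 70
Best: 73 pts.

73 pts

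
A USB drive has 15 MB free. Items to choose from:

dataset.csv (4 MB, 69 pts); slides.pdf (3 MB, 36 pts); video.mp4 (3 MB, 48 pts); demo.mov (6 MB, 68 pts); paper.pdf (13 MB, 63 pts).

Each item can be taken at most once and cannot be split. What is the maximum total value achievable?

185 pts

Check high-value combinations within 15 MB:
- dataset.csv+video.mp4+demo.mov: size 4+3+6=13, value 69+48+68=185
- dataset.csv+slides.pdf+demo.mov: size 4+3+6=13, value 69+36+68=173
- dataset.csv+slides.pdf+video.mp4: size 4+3+3=10, value 69+36+48=153
- slides.pdf+video.mp4+demo.mov: size 3+3+6=12, value 36+48+68=152
Best: 185 pts.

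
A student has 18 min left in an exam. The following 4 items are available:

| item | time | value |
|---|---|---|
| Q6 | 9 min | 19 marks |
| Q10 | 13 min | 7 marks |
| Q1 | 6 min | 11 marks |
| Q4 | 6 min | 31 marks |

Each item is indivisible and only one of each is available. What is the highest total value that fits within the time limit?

50 marks

Check high-value combinations within 18 min:
- Q6+Q4: time 9+6=15, value 19+31=50
- Q1+Q4: time 6+6=12, value 11+31=42
- Q4: time 6, value 31
- Q6+Q1: time 9+6=15, value 19+11=30
Best: 50 marks.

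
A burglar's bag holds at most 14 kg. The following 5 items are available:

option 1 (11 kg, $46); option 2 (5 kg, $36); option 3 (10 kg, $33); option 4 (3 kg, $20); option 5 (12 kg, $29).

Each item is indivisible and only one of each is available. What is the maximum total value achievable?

This is a 0/1 knapsack; check combinations near the capacity.
- option 1+option 4: weight 11+3=14, value 46+20=66
- option 2+option 4: weight 5+3=8, value 36+20=56
- option 3+option 4: weight 10+3=13, value 33+20=53
- option 1: weight 11, value 46
- option 2: weight 5, value 36
Best: $66.

$66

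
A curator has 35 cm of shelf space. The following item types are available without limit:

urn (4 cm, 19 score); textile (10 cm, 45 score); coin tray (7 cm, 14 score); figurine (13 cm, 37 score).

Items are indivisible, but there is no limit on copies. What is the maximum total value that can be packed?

159 score

Best value-per-unit is urn at 19/4; filling with it alone gives 8×19 = 152.
Optimal mix: 6×urn + 1×textile → length 34, value 159.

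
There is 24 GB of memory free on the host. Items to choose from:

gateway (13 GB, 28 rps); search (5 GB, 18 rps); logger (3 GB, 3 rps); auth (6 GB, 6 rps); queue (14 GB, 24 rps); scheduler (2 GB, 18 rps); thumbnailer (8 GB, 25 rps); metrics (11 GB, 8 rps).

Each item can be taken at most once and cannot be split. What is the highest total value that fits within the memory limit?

71 rps

This is a 0/1 knapsack; check combinations near the capacity.
- gateway+scheduler+thumbnailer: memory 13+2+8=23, value 28+18+25=71
- search+logger+auth+scheduler+thumbnailer: memory 5+3+6+2+8=24, value 18+3+6+18+25=70
- search+auth+scheduler+thumbnailer: memory 5+6+2+8=21, value 18+6+18+25=67
- gateway+search+logger+scheduler: memory 13+5+3+2=23, value 28+18+3+18=67
- queue+scheduler+thumbnailer: memory 14+2+8=24, value 24+18+25=67
Best: 71 rps.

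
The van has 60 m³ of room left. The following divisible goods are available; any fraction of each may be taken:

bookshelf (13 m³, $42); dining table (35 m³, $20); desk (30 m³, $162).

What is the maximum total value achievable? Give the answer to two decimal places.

Take in order of value per unit:
- desk (162/30 per unit): all 30 → value 162, running total 162.00
- bookshelf (42/13 per unit): all 13 → value 42, running total 204.00
- dining table (20/35 per unit): 17 of 35 → value 17×20/35 = 9.7143, running total 213.71
Total 213.71.

213.71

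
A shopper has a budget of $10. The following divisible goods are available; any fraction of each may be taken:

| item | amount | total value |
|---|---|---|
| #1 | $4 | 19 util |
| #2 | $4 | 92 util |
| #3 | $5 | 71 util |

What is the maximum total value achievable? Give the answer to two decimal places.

167.75

Take in order of value per unit:
- #2 (92/4 per unit): all 4 → value 92, running total 92.00
- #3 (71/5 per unit): all 5 → value 71, running total 163.00
- #1 (19/4 per unit): 1 of 4 → value 1×19/4 = 4.7500, running total 167.75
Total 167.75.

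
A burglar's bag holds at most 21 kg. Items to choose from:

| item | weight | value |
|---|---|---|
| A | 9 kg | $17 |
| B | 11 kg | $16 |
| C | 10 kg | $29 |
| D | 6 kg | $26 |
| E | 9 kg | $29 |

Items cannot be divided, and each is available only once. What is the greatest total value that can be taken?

Check high-value combinations within 21 kg:
- C+E: weight 10+9=19, value 29+29=58
- D+E: weight 6+9=15, value 26+29=55
- C+D: weight 10+6=16, value 29+26=55
- A+E: weight 9+9=18, value 17+29=46
Best: $58.

$58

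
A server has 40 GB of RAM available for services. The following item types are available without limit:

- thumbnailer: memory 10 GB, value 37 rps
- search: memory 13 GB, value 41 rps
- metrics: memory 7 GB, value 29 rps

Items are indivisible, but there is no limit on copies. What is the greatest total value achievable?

Best value-per-unit is metrics at 29/7; filling with it alone gives 5×29 = 145.
Optimal mix: 1×thumbnailer + 4×metrics → memory 38, value 153.

153 rps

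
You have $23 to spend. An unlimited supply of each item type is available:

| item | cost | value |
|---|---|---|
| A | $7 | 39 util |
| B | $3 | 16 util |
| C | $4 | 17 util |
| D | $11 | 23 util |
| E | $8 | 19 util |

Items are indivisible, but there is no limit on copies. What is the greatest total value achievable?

Best value-per-unit is A at 39/7; filling with it alone gives 3×39 = 117.
Optimal mix: 2×A + 3×B → cost 23, value 126.

126 util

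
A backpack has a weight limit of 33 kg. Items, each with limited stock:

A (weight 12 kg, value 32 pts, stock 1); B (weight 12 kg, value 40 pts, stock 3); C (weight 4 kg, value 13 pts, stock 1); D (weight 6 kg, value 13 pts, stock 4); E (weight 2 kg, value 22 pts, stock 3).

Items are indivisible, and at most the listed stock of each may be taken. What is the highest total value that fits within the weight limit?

Top feasible selections:
- 2×B + 3×E: weight 30, value 146
- 1×A + 1×B + 3×E: weight 30, value 138
- 2×B + 1×C + 2×E: weight 32, value 137
- 1×B + 1×C + 1×D + 3×E: weight 28, value 132
Best: 146 pts.

146 pts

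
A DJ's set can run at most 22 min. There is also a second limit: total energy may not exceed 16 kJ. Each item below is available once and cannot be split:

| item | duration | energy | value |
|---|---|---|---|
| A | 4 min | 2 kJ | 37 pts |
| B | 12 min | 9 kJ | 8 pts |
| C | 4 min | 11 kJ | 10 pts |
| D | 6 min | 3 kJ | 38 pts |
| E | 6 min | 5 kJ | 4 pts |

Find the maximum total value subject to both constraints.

Feasible sets respecting both limits:
- A+C+D: duration 14, energy 16, value 85
- A+B+D: duration 22, energy 14, value 83
- A+D+E: duration 16, energy 10, value 79
- A+D: duration 10, energy 5, value 75
Best: 85 pts.

85 pts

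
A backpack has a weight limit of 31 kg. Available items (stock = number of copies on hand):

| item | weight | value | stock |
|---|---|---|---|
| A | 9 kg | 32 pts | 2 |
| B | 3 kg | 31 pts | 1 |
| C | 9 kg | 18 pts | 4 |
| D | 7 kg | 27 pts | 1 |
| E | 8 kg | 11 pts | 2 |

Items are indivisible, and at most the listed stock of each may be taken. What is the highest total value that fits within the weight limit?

Best selections within weight 31 and stock limits:
- 2×A + 1×B + 1×D: weight 28, value 122
- 2×A + 1×B + 1×C: weight 30, value 113
- 1×A + 1×B + 1×C + 1×D: weight 28, value 108
Best: 122 pts.

122 pts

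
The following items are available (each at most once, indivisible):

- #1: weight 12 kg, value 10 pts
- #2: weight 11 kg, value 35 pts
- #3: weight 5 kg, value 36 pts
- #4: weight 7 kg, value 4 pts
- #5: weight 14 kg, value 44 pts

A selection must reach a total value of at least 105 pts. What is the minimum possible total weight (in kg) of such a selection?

Subsets with value ≥ 105, sorted by total weight:
- #2+#3+#5: weight 30, value 115
- #2+#3+#4+#5: weight 37, value 119
- #1+#2+#3+#5: weight 42, value 125
- #1+#2+#3+#4+#5: weight 49, value 129
Minimum weight: 30 kg.

30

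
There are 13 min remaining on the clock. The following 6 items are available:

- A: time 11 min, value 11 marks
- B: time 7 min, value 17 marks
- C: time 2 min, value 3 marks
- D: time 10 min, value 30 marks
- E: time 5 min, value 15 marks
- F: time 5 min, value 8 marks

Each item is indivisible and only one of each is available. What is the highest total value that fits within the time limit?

Check high-value combinations within 13 min:
- C+D: time 2+10=12, value 3+30=33
- B+E: time 7+5=12, value 17+15=32
- D: time 10, value 30
- C+E+F: time 2+5+5=12, value 3+15+8=26
Best: 33 marks.

33 marks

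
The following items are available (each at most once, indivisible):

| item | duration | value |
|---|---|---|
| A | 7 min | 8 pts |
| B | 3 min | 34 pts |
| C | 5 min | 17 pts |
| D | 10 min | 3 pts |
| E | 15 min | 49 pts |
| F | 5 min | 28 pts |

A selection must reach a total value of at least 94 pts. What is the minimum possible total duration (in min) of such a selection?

23

Subsets with value ≥ 94, sorted by total duration:
- B+E+F: duration 23, value 111
- B+C+E: duration 23, value 100
- C+E+F: duration 25, value 94
- B+C+E+F: duration 28, value 128
Minimum duration: 23 min.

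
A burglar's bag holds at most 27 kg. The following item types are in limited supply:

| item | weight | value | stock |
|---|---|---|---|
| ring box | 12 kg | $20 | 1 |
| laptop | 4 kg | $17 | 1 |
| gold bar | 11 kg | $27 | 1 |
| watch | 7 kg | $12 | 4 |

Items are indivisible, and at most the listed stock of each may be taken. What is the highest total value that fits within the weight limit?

Best selections within weight 27 and stock limits:
- 1×ring box + 1×laptop + 1×gold bar: weight 27, value 64
- 1×laptop + 1×gold bar + 1×watch: weight 22, value 56
- 1×laptop + 3×watch: weight 25, value 53
- 1×gold bar + 2×watch: weight 25, value 51
Best: $64.

$64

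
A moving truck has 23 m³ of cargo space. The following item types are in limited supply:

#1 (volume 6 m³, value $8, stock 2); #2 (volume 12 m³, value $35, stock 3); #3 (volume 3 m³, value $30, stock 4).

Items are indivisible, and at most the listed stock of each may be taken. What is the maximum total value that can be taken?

Top feasible selections:
- 1×#1 + 4×#3: volume 18, value 128
- 1×#2 + 3×#3: volume 21, value 125
Best: $128.

$128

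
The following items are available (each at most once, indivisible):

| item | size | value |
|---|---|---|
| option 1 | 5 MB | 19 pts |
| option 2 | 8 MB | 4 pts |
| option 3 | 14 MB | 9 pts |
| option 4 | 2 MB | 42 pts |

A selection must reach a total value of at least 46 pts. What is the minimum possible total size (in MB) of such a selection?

Subsets with value ≥ 46, sorted by total size:
- option 1+option 4: size 7, value 61
- option 2+option 4: size 10, value 46
Minimum size: 7 MB.

7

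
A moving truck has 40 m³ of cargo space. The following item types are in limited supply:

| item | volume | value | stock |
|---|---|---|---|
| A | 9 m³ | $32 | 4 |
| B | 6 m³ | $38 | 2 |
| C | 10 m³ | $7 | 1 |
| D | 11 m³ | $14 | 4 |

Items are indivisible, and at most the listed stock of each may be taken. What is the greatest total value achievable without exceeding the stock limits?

Top feasible selections:
- 3×A + 2×B: volume 39, value 172
- 2×A + 2×B + 1×C: volume 40, value 147
Best: $172.

$172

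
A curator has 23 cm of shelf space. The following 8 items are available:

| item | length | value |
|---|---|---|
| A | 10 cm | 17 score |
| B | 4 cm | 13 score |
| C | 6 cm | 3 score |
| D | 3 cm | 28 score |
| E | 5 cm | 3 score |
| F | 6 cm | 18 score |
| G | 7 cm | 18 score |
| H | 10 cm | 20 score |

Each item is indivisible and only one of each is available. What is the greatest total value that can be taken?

79 score

Check high-value combinations within 23 cm:
- B+D+F+H: length 4+3+6+10=23, value 13+28+18+20=79
- B+D+F+G: length 4+3+6+7=20, value 13+28+18+18=77
- A+B+D+F: length 10+4+3+6=23, value 17+13+28+18=76
- D+E+F+G: length 3+5+6+7=21, value 28+3+18+18=67
- C+D+F+G: length 6+3+6+7=22, value 3+28+18+18=67
Best: 79 score.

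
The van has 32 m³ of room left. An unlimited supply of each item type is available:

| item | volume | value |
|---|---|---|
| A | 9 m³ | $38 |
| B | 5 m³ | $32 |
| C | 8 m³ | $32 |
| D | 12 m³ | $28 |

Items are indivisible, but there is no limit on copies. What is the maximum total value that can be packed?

$192

Best value-per-unit is B at 32/5, and filling with it alone uses volume 6×5=30. No mix of the others beats 6×32 = 192.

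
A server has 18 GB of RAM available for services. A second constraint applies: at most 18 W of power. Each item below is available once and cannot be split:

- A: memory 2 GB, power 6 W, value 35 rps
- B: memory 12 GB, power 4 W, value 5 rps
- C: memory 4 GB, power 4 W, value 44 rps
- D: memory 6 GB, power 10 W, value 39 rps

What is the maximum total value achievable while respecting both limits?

84 rps

Feasible sets respecting both limits:
- A+B+C: memory 18, power 14, value 84
- C+D: memory 10, power 14, value 83
- A+C: memory 6, power 10, value 79
Best: 84 rps.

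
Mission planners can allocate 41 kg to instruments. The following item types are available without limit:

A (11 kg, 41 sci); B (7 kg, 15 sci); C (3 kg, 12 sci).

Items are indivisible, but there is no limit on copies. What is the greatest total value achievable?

161 sci

Best value-per-unit is C at 12/3; filling with it alone gives 13×12 = 156.
Optimal mix: 1×A + 10×C → mass 41, value 161.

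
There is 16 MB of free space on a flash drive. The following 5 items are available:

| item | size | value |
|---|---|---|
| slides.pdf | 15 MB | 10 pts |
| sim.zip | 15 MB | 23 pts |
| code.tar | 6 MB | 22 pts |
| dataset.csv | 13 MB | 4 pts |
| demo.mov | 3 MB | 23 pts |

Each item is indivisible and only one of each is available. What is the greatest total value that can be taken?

45 pts

Check high-value combinations within 16 MB:
- code.tar+demo.mov: size 6+3=9, value 22+23=45
- dataset.csv+demo.mov: size 13+3=16, value 4+23=27
- demo.mov: size 3, value 23
Best: 45 pts.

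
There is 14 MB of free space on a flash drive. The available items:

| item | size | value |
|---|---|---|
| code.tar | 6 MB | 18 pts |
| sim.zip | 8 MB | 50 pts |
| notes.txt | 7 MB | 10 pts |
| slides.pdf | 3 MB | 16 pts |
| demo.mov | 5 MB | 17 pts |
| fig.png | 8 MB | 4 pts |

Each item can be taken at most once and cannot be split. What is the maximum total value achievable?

Check high-value combinations within 14 MB:
- code.tar+sim.zip: size 6+8=14, value 18+50=68
- sim.zip+demo.mov: size 8+5=13, value 50+17=67
- sim.zip+slides.pdf: size 8+3=11, value 50+16=66
Best: 68 pts.

68 pts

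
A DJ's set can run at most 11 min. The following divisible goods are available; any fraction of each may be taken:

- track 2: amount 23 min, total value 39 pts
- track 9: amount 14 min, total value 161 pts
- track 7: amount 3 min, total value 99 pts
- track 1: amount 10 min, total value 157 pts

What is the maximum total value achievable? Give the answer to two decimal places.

224.60

Take in order of value per unit:
- track 7 (99/3 per unit): all 3 → value 99, running total 99.00
- track 1 (157/10 per unit): 8 of 10 → value 8×157/10 = 125.6000, running total 224.60
Total 224.60.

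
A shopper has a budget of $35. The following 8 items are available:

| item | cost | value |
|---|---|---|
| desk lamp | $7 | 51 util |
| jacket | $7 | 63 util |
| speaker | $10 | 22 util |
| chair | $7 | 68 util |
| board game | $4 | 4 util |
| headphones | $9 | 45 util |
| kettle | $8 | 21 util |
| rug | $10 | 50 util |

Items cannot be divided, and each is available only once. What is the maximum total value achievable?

236 util

Check high-value combinations within $35:
- desk lamp+jacket+chair+board game+rug: cost 7+7+7+4+10=35, value 51+63+68+4+50=236
- desk lamp+jacket+chair+rug: cost 7+7+7+10=31, value 51+63+68+50=232
- desk lamp+jacket+chair+board game+headphones: cost 7+7+7+4+9=34, value 51+63+68+4+45=231
- desk lamp+jacket+chair+headphones: cost 7+7+7+9=30, value 51+63+68+45=227
- jacket+chair+headphones+rug: cost 7+7+9+10=33, value 63+68+45+50=226
Best: 236 util.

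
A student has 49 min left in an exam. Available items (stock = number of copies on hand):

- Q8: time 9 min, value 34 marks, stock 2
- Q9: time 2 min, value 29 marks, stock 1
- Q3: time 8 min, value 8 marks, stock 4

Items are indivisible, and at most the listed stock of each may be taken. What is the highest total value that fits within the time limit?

Best selections within time 49 and stock limits:
- 2×Q8 + 1×Q9 + 3×Q3: time 44, value 121
- 2×Q8 + 1×Q9 + 2×Q3: time 36, value 113
Best: 121 marks.

121 marks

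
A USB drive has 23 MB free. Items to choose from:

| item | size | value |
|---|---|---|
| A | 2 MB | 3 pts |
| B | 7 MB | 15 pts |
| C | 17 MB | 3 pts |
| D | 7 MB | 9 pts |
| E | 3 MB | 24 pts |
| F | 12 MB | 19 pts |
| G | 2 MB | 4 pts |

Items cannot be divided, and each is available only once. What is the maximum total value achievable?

Check high-value combinations within 23 MB:
- B+E+F: size 7+3+12=22, value 15+24+19=58
- A+B+D+E+G: size 2+7+7+3+2=21, value 3+15+9+24+4=55
- B+D+E+G: size 7+7+3+2=19, value 15+9+24+4=52
Best: 58 pts.

58 pts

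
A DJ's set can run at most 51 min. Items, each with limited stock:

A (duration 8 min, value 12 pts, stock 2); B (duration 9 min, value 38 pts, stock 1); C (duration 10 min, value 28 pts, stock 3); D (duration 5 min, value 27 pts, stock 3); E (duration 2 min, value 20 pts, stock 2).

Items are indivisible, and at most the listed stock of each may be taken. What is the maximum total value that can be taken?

215 pts

Best selections within duration 51 and stock limits:
- 1×B + 2×C + 3×D + 2×E: duration 48, value 215
- 3×C + 3×D + 2×E: duration 49, value 205
- 1×A + 1×B + 2×C + 2×D + 2×E: duration 51, value 200
- 1×A + 1×B + 1×C + 3×D + 2×E: duration 46, value 199
Best: 215 pts.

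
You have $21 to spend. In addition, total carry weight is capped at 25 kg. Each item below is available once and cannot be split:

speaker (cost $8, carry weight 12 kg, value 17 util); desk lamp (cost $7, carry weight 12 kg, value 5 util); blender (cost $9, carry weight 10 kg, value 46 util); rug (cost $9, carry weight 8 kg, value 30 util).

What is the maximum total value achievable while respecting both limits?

76 util

Feasible sets respecting both limits:
- blender+rug: cost 18, carry weight 18, value 76
- speaker+blender: cost 17, carry weight 22, value 63
- desk lamp+blender: cost 16, carry weight 22, value 51
- speaker+rug: cost 17, carry weight 20, value 47
Best: 76 util.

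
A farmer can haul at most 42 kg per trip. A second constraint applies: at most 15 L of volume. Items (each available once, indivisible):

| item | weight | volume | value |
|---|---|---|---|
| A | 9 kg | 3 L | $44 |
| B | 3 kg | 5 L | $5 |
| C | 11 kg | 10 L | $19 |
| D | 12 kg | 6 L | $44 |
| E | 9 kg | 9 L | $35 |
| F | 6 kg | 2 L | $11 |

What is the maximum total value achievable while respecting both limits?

Feasible sets respecting both limits:
- A+D+F: weight 27, volume 11, value 99
- A+B+D: weight 24, volume 14, value 93
- A+E+F: weight 24, volume 14, value 90
- A+D: weight 21, volume 9, value 88
Best: $99.

$99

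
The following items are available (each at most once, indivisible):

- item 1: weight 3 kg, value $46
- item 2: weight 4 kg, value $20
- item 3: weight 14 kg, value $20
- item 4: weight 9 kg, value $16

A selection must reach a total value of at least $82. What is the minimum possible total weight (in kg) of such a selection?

Subsets with value ≥ 82, sorted by total weight:
- item 1+item 2+item 4: weight 16, value 82
- item 1+item 2+item 3: weight 21, value 86
- item 1+item 3+item 4: weight 26, value 82
- item 1+item 2+item 3+item 4: weight 30, value 102
Minimum weight: 16 kg.

16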